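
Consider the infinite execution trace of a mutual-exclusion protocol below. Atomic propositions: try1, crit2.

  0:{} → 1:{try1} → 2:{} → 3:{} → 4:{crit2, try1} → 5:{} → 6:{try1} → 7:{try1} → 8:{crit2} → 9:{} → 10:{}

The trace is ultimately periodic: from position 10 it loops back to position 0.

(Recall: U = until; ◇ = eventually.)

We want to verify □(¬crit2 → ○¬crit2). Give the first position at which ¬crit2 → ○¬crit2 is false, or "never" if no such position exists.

Check ¬crit2 → ○¬crit2 at each position in order: 0 ✓, 1 ✓, 2 ✓.
At position 3 the labels are {} and the next position 4 has {crit2, try1}, so ¬crit2 → ○¬crit2 is false there. This is the first violation.

3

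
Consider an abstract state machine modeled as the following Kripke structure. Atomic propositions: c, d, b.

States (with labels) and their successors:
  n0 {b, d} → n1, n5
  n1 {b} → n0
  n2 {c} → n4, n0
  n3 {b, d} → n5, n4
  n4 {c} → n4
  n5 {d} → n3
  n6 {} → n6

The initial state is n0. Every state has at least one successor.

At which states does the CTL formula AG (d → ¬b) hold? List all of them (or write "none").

States satisfying d → ¬b: {n1, n2, n4, n5, n6}.
States satisfying AG (d → ¬b): {n4, n6}.

{n4, n6}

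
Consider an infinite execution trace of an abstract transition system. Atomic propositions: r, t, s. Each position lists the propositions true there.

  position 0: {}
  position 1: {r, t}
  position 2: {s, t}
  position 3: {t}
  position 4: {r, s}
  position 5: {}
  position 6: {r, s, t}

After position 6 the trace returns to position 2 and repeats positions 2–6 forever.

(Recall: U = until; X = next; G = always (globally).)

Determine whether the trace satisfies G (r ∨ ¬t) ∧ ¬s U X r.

r ∨ ¬t must hold at every position from 0 onward. It fails at position 2, so G (r ∨ ¬t) is false.
Walking from position 0: X r first holds at position 0, and ¬s holds at every earlier position along the way, so ¬s U X r holds.
At position 0: G (r ∨ ¬t) is false; ¬s U X r is true; so G (r ∨ ¬t) ∧ ¬s U X r is false.

Does not hold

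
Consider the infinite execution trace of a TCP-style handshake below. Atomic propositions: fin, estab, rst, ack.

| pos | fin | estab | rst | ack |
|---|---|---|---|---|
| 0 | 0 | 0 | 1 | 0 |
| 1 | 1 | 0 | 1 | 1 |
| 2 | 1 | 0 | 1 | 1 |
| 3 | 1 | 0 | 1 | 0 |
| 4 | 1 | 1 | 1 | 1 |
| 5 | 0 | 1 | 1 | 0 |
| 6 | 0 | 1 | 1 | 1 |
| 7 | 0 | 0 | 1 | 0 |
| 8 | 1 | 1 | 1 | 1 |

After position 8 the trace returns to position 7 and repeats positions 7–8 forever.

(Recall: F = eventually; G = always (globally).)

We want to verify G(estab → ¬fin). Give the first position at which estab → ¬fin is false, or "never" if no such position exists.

Check estab → ¬fin at each position in order: 0 ✓, 1 ✓, 2 ✓, 3 ✓.
At position 4 the labels are {ack, estab, fin, rst}, so estab → ¬fin is false there. This is the first violation.

4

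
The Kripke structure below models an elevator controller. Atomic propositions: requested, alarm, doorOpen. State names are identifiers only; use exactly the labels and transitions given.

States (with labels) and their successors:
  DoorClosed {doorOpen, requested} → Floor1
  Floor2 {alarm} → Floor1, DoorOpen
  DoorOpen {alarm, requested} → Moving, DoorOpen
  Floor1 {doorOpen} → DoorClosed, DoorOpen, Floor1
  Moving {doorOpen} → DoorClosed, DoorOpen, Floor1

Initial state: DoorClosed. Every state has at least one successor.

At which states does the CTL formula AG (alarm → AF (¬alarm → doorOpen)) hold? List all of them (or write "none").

States satisfying alarm → AF (¬alarm → doorOpen): {DoorClosed, Floor2, DoorOpen, Floor1, Moving}.
States satisfying AG (alarm → AF (¬alarm → doorOpen)): {DoorClosed, Floor2, DoorOpen, Floor1, Moving}.

{DoorClosed, Floor2, DoorOpen, Floor1, Moving}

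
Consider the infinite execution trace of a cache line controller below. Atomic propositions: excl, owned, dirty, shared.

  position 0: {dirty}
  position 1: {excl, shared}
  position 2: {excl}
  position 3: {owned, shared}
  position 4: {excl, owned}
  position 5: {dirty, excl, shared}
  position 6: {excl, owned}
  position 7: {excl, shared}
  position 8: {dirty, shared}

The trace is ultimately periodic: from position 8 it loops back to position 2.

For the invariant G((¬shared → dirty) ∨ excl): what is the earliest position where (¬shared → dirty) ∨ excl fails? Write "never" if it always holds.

never

(¬shared → dirty) ∨ excl holds at every position 0..8, and those are all the positions the trace ever visits, so the invariant G((¬shared → dirty) ∨ excl) is never violated.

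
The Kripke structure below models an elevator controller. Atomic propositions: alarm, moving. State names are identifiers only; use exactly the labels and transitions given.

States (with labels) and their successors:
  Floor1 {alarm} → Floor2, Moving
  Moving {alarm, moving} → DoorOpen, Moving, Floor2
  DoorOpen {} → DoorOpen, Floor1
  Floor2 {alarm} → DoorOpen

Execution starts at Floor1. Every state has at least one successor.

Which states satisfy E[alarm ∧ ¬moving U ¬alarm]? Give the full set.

{Floor1, DoorOpen, Floor2}

States satisfying alarm ∧ ¬moving: {Floor1, Floor2}.
States satisfying ¬alarm: {DoorOpen}.
States satisfying E[alarm ∧ ¬moving U ¬alarm]: {Floor1, DoorOpen, Floor2}.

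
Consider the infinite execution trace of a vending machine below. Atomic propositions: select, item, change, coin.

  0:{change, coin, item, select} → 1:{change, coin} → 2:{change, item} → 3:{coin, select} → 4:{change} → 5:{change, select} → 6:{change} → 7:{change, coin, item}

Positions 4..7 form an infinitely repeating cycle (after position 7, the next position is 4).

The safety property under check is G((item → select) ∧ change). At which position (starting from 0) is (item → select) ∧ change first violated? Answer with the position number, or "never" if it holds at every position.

2

Check (item → select) ∧ change at each position in order: 0 ✓, 1 ✓.
At position 2 the labels are {change, item}, so (item → select) ∧ change is false there. This is the first violation.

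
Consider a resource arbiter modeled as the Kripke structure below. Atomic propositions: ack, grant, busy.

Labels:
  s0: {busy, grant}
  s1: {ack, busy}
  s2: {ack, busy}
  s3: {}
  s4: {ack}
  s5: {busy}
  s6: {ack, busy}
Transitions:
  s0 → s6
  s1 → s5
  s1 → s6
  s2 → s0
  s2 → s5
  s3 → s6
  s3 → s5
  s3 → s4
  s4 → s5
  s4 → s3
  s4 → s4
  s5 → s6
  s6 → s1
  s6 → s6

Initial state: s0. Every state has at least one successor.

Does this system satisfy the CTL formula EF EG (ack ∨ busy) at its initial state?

States satisfying EG (ack ∨ busy): {s0, s1, s2, s4, s5, s6}.
States satisfying EF EG (ack ∨ busy): {s0, s1, s2, s3, s4, s5, s6}.
Some path from s0 reaches a state where EG (ack ∨ busy) holds.
s0 ∈ Sat(EF EG (ack ∨ busy)).

Yes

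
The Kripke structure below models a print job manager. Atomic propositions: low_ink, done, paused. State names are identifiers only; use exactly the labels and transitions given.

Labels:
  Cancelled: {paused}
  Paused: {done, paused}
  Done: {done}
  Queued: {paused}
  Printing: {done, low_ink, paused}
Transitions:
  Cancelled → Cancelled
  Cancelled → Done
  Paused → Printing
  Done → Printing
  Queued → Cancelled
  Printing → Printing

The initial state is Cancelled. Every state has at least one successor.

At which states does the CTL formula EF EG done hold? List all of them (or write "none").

{Cancelled, Paused, Done, Queued, Printing}

States satisfying EG done: {Paused, Done, Printing}.
States satisfying EF EG done: {Cancelled, Paused, Done, Queued, Printing}.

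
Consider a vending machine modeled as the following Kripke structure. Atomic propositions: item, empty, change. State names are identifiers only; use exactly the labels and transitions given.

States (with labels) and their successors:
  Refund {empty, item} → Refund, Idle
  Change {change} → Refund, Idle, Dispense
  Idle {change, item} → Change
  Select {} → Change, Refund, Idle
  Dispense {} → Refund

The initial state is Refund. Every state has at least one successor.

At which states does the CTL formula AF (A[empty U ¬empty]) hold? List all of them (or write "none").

{Change, Idle, Select, Dispense}

States satisfying A[empty U ¬empty]: {Change, Idle, Select, Dispense}.
States satisfying AF (A[empty U ¬empty]): {Change, Idle, Select, Dispense}.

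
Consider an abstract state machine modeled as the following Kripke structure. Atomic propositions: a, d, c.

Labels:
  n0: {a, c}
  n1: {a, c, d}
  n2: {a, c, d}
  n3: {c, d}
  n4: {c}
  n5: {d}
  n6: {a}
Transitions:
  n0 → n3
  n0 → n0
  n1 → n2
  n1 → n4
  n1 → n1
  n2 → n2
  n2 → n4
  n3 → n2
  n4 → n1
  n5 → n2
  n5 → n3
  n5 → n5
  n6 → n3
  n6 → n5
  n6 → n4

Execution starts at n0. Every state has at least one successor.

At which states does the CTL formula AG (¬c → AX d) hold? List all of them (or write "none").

States satisfying ¬c → AX d: {n0, n1, n2, n3, n4, n5}.
States satisfying AG (¬c → AX d): {n0, n1, n2, n3, n4, n5}.

{n0, n1, n2, n3, n4, n5}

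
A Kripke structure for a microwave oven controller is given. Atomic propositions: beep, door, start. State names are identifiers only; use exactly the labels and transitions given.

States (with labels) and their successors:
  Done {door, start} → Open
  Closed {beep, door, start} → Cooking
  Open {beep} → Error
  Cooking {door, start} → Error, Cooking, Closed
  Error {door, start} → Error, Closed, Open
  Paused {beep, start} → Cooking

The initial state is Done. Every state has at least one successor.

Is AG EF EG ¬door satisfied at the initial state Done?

Violated

States satisfying EF EG ¬door: ∅.
States satisfying AG EF EG ¬door: ∅.
Closed is reachable from Done and violates EF EG ¬door, so AG fails at Done.
Done ∉ Sat(AG EF EG ¬door).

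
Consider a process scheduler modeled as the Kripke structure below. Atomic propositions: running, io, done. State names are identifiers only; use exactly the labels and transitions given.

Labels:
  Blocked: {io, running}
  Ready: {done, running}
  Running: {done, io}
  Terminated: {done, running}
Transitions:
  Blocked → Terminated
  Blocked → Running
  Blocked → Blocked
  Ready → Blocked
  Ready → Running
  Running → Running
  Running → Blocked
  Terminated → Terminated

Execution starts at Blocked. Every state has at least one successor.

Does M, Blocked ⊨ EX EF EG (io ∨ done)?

States satisfying EF EG (io ∨ done): {Blocked, Ready, Running, Terminated}.
States satisfying EX EF EG (io ∨ done): {Blocked, Ready, Running, Terminated}.
Blocked ∈ Sat(EX EF EG (io ∨ done)).

Yes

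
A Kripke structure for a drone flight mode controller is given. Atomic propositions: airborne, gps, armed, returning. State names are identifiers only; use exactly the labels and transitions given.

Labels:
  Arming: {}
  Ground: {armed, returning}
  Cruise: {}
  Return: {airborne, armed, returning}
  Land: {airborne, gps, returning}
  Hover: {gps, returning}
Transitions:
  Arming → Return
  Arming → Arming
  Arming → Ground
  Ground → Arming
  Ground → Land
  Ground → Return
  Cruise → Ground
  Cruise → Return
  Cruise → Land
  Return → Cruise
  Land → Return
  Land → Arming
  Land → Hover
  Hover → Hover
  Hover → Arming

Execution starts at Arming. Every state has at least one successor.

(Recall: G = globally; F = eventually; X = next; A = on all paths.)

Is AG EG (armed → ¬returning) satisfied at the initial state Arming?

States satisfying EG (armed → ¬returning): {Arming, Cruise, Land, Hover}.
States satisfying AG EG (armed → ¬returning): ∅.
Ground is reachable from Arming and violates EG (armed → ¬returning), so AG fails at Arming.
Arming ∉ Sat(AG EG (armed → ¬returning)).

Violated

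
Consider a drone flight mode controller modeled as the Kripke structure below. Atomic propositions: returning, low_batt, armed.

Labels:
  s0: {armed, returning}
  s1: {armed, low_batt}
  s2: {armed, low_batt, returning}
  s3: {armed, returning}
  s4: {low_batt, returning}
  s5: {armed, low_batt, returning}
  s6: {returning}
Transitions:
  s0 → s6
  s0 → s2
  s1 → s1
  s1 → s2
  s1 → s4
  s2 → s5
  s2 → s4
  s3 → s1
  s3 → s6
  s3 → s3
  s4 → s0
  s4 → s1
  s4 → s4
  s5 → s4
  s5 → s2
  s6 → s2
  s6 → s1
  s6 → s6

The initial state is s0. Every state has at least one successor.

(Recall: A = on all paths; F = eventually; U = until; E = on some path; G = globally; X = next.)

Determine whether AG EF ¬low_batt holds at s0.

Satisfied

States satisfying EF ¬low_batt: {s0, s1, s2, s3, s4, s5, s6}.
States satisfying AG EF ¬low_batt: {s0, s1, s2, s3, s4, s5, s6}.
Every state reachable from s0 satisfies EF ¬low_batt.
s0 ∈ Sat(AG EF ¬low_batt).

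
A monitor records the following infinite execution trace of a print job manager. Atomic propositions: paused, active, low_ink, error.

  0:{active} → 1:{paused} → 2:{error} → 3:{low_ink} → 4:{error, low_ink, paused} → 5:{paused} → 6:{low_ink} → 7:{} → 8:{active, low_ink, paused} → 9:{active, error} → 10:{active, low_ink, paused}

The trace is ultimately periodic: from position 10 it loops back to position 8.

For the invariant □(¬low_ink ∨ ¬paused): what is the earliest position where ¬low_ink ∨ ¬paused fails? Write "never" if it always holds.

Check ¬low_ink ∨ ¬paused at each position in order: 0 ✓, 1 ✓, 2 ✓, 3 ✓.
At position 4 the labels are {error, low_ink, paused}, so ¬low_ink ∨ ¬paused is false there. This is the first violation.

4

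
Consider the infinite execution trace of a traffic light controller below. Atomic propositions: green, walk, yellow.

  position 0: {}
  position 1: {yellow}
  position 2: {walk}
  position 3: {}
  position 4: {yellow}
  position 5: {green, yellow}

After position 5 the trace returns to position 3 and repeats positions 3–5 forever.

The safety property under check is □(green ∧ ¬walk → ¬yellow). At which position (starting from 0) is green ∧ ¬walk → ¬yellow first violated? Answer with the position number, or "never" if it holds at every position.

5

Check green ∧ ¬walk → ¬yellow at each position in order: 0 ✓, 1 ✓, 2 ✓, 3 ✓, 4 ✓.
At position 5 the labels are {green, yellow}, so green ∧ ¬walk → ¬yellow is false there. This is the first violation.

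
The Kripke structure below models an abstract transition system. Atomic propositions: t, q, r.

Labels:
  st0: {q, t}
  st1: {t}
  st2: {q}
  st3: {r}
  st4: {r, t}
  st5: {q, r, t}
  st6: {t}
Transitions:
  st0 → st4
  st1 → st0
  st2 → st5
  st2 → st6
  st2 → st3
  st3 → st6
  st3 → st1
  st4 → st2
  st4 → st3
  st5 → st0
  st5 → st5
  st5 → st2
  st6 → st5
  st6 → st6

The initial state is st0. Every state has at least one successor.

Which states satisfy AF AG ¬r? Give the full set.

none

States satisfying AG ¬r: ∅.
States satisfying AF AG ¬r: ∅.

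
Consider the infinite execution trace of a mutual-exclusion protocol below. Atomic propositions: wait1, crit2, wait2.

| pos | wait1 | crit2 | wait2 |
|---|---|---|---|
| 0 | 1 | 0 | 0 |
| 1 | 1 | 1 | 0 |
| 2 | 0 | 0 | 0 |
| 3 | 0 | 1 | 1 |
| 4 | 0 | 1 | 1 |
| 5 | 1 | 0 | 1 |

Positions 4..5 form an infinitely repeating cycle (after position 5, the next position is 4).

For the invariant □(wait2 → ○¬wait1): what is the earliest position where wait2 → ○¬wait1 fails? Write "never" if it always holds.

4

Check wait2 → ○¬wait1 at each position in order: 0 ✓, 1 ✓, 2 ✓, 3 ✓.
At position 4 the labels are {crit2, wait2} and the next position 5 has {wait1, wait2}, so wait2 → ○¬wait1 is false there. This is the first violation.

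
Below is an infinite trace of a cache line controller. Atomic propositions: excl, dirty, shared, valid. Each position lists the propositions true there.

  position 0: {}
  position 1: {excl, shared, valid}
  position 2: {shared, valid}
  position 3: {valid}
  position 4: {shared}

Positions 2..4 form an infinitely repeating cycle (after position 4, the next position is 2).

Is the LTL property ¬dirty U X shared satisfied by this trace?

Holds

Walking from position 0: X shared first holds at position 0, and ¬dirty holds at every earlier position along the way, so ¬dirty U X shared holds.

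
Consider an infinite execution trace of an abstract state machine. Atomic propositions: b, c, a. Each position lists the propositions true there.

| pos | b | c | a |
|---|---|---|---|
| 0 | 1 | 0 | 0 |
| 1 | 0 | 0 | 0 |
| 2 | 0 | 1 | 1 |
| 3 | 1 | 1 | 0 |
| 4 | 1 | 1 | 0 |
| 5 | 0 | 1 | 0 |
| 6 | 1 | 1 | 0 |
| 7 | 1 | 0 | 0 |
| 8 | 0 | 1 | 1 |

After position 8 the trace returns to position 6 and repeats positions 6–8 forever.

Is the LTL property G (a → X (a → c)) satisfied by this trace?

Yes

a → X (a → c) holds at every position 0..8, and those are all positions ever visited, so G (a → X (a → c)) holds.
Positions where a holds: 2, 8.
Check X (a → c) at each: 2→ok, 8→ok.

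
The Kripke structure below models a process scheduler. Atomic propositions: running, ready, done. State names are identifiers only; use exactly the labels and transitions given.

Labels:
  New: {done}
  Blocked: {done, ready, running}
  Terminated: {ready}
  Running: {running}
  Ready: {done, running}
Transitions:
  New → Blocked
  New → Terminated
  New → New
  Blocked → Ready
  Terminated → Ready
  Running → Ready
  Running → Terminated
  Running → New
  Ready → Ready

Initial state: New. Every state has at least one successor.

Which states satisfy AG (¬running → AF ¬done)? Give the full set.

{Blocked, Terminated, Ready}

States satisfying ¬running → AF ¬done: {Blocked, Terminated, Running, Ready}.
States satisfying AG (¬running → AF ¬done): {Blocked, Terminated, Ready}.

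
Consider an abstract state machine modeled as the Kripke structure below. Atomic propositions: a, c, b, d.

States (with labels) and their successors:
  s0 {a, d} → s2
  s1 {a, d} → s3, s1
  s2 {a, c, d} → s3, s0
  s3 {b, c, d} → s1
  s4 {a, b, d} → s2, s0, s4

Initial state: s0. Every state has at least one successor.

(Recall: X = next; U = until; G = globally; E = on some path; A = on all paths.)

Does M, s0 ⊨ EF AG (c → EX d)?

Holds

States satisfying AG (c → EX d): {s0, s1, s2, s3, s4}.
States satisfying EF AG (c → EX d): {s0, s1, s2, s3, s4}.
Some path from s0 reaches a state where AG (c → EX d) holds.
s0 ∈ Sat(EF AG (c → EX d)).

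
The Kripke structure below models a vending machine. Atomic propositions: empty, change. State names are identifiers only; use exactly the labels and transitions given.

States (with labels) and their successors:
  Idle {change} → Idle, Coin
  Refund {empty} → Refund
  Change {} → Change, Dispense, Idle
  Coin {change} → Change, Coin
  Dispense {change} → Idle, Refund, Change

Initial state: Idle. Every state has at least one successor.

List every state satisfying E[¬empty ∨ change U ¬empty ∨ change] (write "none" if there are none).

States satisfying ¬empty ∨ change: {Idle, Change, Coin, Dispense}.
States satisfying E[¬empty ∨ change U ¬empty ∨ change]: {Idle, Change, Coin, Dispense}.

{Idle, Change, Coin, Dispense}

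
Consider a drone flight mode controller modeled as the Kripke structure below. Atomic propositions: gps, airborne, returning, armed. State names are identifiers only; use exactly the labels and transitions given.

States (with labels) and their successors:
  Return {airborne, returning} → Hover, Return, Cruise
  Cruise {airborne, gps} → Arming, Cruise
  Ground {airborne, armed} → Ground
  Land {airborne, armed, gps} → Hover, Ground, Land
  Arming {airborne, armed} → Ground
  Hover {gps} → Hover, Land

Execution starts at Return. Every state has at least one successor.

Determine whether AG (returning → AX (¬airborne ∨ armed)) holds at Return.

No

States satisfying returning → AX (¬airborne ∨ armed): {Cruise, Ground, Land, Arming, Hover}.
States satisfying AG (returning → AX (¬airborne ∨ armed)): {Cruise, Ground, Land, Arming, Hover}.
Return is reachable from Return and violates returning → AX (¬airborne ∨ armed), so AG fails at Return.
Return ∉ Sat(AG (returning → AX (¬airborne ∨ armed))).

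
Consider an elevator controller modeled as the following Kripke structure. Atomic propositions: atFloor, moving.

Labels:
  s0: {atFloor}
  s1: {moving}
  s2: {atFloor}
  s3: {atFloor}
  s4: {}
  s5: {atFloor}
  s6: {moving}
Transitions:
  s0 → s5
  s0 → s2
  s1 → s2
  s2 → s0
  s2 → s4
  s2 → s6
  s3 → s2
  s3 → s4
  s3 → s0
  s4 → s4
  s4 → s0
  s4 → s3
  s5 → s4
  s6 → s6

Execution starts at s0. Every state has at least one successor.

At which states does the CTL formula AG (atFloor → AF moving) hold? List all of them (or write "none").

{s6}

States satisfying atFloor → AF moving: {s1, s4, s6}.
States satisfying AG (atFloor → AF moving): {s6}.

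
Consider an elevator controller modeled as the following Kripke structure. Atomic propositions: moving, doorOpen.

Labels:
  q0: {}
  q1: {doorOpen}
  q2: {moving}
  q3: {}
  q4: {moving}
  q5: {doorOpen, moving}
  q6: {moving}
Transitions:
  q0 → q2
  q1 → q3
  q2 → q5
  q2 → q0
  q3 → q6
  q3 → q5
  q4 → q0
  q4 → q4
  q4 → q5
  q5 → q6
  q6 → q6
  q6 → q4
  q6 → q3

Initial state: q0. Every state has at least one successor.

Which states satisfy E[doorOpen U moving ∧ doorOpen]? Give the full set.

{q5}

States satisfying doorOpen: {q1, q5}.
States satisfying moving ∧ doorOpen: {q5}.
States satisfying E[doorOpen U moving ∧ doorOpen]: {q5}.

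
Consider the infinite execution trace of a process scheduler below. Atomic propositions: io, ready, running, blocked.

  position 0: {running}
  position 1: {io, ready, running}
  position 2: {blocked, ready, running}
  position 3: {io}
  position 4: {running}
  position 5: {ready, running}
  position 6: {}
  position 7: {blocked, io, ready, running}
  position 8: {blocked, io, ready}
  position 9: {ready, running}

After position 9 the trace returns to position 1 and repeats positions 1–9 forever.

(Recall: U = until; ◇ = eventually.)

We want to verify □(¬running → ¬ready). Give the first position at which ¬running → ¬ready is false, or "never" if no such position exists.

8

Check ¬running → ¬ready at each position in order: 0 ✓, 1 ✓, 2 ✓, 3 ✓, 4 ✓, 5 ✓, 6 ✓, 7 ✓.
At position 8 the labels are {blocked, io, ready}, so ¬running → ¬ready is false there. This is the first violation.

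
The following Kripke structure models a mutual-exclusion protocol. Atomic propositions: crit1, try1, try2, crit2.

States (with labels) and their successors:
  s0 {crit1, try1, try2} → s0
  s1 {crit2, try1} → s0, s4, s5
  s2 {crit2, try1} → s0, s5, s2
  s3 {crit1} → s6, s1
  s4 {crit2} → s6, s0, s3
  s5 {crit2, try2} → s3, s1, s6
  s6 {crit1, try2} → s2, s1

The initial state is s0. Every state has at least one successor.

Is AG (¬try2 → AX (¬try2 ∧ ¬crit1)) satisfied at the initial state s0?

States satisfying ¬try2 → AX (¬try2 ∧ ¬crit1): {s0, s5, s6}.
States satisfying AG (¬try2 → AX (¬try2 ∧ ¬crit1)): {s0}.
Every state reachable from s0 satisfies ¬try2 → AX (¬try2 ∧ ¬crit1).
s0 ∈ Sat(AG (¬try2 → AX (¬try2 ∧ ¬crit1))).

Satisfied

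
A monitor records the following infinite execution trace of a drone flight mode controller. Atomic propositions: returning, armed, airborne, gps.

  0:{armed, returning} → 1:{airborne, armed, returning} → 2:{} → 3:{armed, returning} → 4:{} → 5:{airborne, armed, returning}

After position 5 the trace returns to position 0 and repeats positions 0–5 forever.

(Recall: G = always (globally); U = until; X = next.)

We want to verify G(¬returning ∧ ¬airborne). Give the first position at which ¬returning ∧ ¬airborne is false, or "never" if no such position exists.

At position 0 the labels are {armed, returning}, so ¬returning ∧ ¬airborne is false there. This is the first violation.

0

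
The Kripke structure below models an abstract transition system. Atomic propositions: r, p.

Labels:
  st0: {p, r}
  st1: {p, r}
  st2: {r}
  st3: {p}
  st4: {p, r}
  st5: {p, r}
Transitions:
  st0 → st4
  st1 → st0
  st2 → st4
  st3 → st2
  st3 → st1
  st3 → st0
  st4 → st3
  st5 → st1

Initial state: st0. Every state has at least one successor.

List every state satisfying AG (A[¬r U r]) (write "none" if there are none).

States satisfying A[¬r U r]: {st0, st1, st2, st3, st4, st5}.
States satisfying AG (A[¬r U r]): {st0, st1, st2, st3, st4, st5}.

{st0, st1, st2, st3, st4, st5}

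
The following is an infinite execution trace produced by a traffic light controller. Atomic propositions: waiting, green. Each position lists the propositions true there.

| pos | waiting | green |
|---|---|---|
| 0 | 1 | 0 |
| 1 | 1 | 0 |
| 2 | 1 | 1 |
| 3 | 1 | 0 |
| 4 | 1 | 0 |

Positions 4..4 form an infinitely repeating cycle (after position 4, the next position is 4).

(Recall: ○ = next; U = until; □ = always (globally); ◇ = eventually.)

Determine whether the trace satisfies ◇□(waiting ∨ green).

□(waiting ∨ green) holds at position 0, which is reachable from 0, so ◇□(waiting ∨ green) holds.

Satisfied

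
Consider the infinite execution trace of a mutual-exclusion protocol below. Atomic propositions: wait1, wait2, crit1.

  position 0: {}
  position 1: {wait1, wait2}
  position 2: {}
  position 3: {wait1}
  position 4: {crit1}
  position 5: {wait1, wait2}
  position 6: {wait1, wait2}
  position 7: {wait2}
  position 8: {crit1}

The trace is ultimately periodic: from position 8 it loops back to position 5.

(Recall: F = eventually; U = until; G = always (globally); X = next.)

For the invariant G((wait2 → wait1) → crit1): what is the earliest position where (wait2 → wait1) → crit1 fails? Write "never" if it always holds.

0

At position 0 the labels are {}, so (wait2 → wait1) → crit1 is false there. This is the first violation.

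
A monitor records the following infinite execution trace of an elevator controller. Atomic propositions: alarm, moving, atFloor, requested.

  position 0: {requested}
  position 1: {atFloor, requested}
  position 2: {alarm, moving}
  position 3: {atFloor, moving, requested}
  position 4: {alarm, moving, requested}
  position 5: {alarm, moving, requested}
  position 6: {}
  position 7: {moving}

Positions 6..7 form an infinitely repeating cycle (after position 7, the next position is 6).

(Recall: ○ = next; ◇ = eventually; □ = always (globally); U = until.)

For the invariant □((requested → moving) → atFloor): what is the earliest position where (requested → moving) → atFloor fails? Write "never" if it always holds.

2

Check (requested → moving) → atFloor at each position in order: 0 ✓, 1 ✓.
At position 2 the labels are {alarm, moving}, so (requested → moving) → atFloor is false there. This is the first violation.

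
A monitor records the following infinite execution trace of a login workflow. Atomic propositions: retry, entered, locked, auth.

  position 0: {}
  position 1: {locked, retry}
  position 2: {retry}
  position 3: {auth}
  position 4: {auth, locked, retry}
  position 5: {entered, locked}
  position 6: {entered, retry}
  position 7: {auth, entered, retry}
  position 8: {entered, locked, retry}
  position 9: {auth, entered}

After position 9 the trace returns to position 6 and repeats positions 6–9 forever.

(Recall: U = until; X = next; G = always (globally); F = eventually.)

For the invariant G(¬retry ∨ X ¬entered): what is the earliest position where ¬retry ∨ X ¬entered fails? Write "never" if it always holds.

4

Check ¬retry ∨ X ¬entered at each position in order: 0 ✓, 1 ✓, 2 ✓, 3 ✓.
At position 4 the labels are {auth, locked, retry} and the next position 5 has {entered, locked}, so ¬retry ∨ X ¬entered is false there. This is the first violation.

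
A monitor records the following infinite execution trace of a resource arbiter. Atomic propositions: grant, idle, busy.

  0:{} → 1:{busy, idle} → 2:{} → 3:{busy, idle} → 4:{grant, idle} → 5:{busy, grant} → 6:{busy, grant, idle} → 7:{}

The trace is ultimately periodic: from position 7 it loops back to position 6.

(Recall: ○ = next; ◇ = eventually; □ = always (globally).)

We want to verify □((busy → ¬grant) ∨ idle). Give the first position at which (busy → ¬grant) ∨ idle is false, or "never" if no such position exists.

5

Check (busy → ¬grant) ∨ idle at each position in order: 0 ✓, 1 ✓, 2 ✓, 3 ✓, 4 ✓.
At position 5 the labels are {busy, grant}, so (busy → ¬grant) ∨ idle is false there. This is the first violation.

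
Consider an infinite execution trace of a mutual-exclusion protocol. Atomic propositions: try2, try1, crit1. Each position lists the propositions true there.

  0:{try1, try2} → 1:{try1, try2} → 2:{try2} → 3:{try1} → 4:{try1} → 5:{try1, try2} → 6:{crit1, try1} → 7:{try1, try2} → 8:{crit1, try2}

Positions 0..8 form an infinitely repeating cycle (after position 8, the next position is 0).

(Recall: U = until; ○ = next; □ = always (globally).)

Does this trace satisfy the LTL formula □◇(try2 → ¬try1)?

◇(try2 → ¬try1) holds at every position 0..8, and those are all positions ever visited, so □◇(try2 → ¬try1) holds.

Yes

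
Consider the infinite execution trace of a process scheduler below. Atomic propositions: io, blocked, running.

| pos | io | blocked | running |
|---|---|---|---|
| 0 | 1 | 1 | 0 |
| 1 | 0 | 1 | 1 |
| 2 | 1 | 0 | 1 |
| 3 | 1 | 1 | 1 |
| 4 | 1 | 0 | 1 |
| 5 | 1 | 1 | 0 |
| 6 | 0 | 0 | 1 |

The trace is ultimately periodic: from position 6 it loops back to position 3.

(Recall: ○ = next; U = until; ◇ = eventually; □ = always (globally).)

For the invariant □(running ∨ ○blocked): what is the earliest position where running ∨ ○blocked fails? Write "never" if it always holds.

Check running ∨ ○blocked at each position in order: 0 ✓, 1 ✓, 2 ✓, 3 ✓, 4 ✓.
At position 5 the labels are {blocked, io} and the next position 6 has {running}, so running ∨ ○blocked is false there. This is the first violation.

5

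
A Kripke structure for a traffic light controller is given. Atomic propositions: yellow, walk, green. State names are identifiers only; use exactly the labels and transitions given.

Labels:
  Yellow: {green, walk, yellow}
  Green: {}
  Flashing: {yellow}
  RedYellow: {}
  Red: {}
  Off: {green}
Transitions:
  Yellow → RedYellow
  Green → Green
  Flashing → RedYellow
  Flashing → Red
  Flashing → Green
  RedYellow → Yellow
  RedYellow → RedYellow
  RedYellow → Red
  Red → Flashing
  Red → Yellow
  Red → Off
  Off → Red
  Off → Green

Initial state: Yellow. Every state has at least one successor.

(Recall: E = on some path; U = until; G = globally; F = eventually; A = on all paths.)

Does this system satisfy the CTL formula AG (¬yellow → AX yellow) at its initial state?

States satisfying ¬yellow → AX yellow: {Yellow, Flashing}.
States satisfying AG (¬yellow → AX yellow): ∅.
Green is reachable from Yellow and violates ¬yellow → AX yellow, so AG fails at Yellow.
Yellow ∉ Sat(AG (¬yellow → AX yellow)).

Violated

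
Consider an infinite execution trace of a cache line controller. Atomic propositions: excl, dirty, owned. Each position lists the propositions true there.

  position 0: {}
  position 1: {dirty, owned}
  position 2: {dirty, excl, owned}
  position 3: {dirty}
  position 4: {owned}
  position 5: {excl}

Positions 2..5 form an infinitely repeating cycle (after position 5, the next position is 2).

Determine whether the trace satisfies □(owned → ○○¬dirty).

Violated

owned → ○○¬dirty must hold at every position from 0 onward. It fails at position 1, so □(owned → ○○¬dirty) is false.
Positions where owned holds: 1, 2, 4.
Check ○○¬dirty at each: 1→fails, 2→ok, 4→fails.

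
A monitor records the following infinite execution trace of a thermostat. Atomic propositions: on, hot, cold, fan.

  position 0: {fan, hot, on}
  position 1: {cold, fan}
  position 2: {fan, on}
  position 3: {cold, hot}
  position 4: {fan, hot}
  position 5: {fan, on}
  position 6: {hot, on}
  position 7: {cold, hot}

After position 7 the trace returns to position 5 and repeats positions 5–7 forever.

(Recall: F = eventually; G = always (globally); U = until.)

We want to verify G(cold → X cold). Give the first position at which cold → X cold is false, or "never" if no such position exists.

Check cold → X cold at each position in order: 0 ✓.
At position 1 the labels are {cold, fan} and the next position 2 has {fan, on}, so cold → X cold is false there. This is the first violation.

1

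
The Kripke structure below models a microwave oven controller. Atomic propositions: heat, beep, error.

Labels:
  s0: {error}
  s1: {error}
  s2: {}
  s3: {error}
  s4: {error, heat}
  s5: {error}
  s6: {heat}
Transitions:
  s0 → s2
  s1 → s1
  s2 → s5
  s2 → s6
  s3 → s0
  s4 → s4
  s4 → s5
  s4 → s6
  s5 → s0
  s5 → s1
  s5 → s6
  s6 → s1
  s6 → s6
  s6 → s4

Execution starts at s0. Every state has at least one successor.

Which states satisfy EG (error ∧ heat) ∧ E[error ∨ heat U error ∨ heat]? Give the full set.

States satisfying error ∧ heat: {s4}.
States satisfying EG (error ∧ heat): {s4}.
States satisfying error ∨ heat: {s0, s1, s3, s4, s5, s6}.
States satisfying E[error ∨ heat U error ∨ heat]: {s0, s1, s3, s4, s5, s6}.
States satisfying EG (error ∧ heat) ∧ E[error ∨ heat U error ∨ heat]: {s4}.

{s4}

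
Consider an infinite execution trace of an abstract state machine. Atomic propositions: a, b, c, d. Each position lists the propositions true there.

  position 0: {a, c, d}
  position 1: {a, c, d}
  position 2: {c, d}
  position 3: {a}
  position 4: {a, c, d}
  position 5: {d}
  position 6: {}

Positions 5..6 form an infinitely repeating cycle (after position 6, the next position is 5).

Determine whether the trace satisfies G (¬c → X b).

No

¬c → X b must hold at every position from 0 onward. It fails at position 3, so G (¬c → X b) is false.
Positions where ¬c holds: 3, 5, 6.
Check X b at each: 3→fails, 5→fails, 6→fails.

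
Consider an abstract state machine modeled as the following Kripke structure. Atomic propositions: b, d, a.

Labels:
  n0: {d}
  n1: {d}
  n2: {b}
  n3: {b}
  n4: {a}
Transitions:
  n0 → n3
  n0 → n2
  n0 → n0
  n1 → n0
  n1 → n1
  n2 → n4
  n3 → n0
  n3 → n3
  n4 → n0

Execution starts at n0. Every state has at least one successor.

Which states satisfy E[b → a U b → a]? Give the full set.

States satisfying b → a: {n0, n1, n4}.
States satisfying E[b → a U b → a]: {n0, n1, n4}.

{n0, n1, n4}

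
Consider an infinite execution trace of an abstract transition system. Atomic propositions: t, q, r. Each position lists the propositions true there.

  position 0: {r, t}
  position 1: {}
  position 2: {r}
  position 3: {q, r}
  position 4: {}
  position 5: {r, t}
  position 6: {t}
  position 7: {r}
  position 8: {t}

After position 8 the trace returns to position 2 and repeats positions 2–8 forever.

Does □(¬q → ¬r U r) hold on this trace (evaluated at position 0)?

Holds

¬q → ¬r U r holds at every position 0..8, and those are all positions ever visited, so □(¬q → ¬r U r) holds.
Positions where ¬q holds: 0, 1, 2, 4, 5, 6, 7, 8.
Check ¬r U r at each: 0→ok, 1→ok, 2→ok, 4→ok, 5→ok, 6→ok, 7→ok, 8→ok.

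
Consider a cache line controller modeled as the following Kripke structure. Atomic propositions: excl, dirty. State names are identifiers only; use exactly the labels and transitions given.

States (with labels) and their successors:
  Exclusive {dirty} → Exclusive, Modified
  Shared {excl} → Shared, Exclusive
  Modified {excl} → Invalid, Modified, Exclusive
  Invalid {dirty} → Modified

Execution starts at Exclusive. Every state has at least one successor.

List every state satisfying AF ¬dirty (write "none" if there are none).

States satisfying ¬dirty: {Shared, Modified}.
States satisfying AF ¬dirty: {Shared, Modified, Invalid}.

{Shared, Modified, Invalid}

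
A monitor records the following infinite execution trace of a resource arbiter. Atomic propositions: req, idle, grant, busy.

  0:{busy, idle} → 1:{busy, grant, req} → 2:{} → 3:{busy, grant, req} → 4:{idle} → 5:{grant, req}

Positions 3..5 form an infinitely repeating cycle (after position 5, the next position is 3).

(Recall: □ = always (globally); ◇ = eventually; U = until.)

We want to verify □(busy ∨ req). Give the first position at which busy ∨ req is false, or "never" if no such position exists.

Check busy ∨ req at each position in order: 0 ✓, 1 ✓.
At position 2 the labels are {}, so busy ∨ req is false there. This is the first violation.

2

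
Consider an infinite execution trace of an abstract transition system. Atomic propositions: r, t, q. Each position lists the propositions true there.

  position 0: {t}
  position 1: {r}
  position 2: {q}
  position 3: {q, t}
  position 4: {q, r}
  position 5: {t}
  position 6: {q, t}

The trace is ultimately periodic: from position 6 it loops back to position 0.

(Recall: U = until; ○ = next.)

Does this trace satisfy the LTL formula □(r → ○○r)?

r → ○○r must hold at every position from 0 onward. It fails at position 1, so □(r → ○○r) is false.
Positions where r holds: 1, 4.
Check ○○r at each: 1→fails, 4→fails.

Does not hold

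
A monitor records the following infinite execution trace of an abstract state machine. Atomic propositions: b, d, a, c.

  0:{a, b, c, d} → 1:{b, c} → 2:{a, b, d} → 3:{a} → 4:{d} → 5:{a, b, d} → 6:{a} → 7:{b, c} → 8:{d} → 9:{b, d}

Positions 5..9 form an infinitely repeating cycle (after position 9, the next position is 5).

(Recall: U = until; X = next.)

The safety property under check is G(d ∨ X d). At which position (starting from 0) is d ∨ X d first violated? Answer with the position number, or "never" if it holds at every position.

Check d ∨ X d at each position in order: 0 ✓, 1 ✓, 2 ✓, 3 ✓, 4 ✓, 5 ✓.
At position 6 the labels are {a} and the next position 7 has {b, c}, so d ∨ X d is false there. This is the first violation.

6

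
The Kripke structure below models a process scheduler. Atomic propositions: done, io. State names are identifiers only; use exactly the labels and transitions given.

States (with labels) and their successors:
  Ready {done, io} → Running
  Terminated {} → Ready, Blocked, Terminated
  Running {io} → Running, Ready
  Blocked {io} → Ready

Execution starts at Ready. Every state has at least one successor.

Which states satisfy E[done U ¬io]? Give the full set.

States satisfying done: {Ready}.
States satisfying ¬io: {Terminated}.
States satisfying E[done U ¬io]: {Terminated}.

{Terminated}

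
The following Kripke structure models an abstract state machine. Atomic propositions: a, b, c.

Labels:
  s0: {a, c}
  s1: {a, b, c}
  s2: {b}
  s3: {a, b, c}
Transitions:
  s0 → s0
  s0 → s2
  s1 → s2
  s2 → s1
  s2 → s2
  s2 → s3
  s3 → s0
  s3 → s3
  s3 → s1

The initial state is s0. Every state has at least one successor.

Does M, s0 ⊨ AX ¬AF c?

States satisfying ¬AF c: {s2}.
States satisfying AX ¬AF c: {s1}.
s0 ∉ Sat(AX ¬AF c).

No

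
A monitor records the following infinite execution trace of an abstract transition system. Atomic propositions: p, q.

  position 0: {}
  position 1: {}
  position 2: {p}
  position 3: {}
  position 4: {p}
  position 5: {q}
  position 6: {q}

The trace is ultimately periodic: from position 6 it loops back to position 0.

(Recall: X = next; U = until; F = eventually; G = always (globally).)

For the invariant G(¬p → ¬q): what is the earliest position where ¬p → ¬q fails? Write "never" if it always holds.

5

Check ¬p → ¬q at each position in order: 0 ✓, 1 ✓, 2 ✓, 3 ✓, 4 ✓.
At position 5 the labels are {q}, so ¬p → ¬q is false there. This is the first violation.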